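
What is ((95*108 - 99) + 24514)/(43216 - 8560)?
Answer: 1825/1824 ≈ 1.0005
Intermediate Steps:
((95*108 - 99) + 24514)/(43216 - 8560) = ((10260 - 99) + 24514)/34656 = (10161 + 24514)*(1/34656) = 34675*(1/34656) = 1825/1824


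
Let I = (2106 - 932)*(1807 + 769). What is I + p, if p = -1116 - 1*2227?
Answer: 3020881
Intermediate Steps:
I = 3024224 (I = 1174*2576 = 3024224)
p = -3343 (p = -1116 - 2227 = -3343)
I + p = 3024224 - 3343 = 3020881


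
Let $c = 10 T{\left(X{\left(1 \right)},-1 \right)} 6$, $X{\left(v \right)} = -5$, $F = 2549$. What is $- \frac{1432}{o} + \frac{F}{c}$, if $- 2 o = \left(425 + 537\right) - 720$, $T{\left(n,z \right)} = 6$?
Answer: $\frac{823949}{43560} \approx 18.915$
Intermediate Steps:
$c = 360$ ($c = 10 \cdot 6 \cdot 6 = 60 \cdot 6 = 360$)
$o = -121$ ($o = - \frac{\left(425 + 537\right) - 720}{2} = - \frac{962 - 720}{2} = \left(- \frac{1}{2}\right) 242 = -121$)
$- \frac{1432}{o} + \frac{F}{c} = - \frac{1432}{-121} + \frac{2549}{360} = \left(-1432\right) \left(- \frac{1}{121}\right) + 2549 \cdot \frac{1}{360} = \frac{1432}{121} + \frac{2549}{360} = \frac{823949}{43560}$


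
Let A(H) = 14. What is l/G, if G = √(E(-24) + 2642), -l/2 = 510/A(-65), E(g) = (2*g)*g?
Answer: -255*√3794/13279 ≈ -1.1828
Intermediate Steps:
E(g) = 2*g²
l = -510/7 (l = -1020/14 = -2*255/7 = -510/7 ≈ -72.857)
G = √3794 (G = √(2*(-24)² + 2642) = √(2*576 + 2642) = √(1152 + 2642) = √3794 ≈ 61.595)
l/G = -510*√3794/3794/7 = -255*√3794/13279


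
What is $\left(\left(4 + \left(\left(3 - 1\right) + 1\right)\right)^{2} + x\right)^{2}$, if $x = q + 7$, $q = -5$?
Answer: $2601$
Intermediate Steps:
$x = 2$ ($x = -5 + 7 = 2$)
$\left(\left(4 + \left(\left(3 - 1\right) + 1\right)\right)^{2} + x\right)^{2} = \left(\left(4 + \left(\left(3 - 1\right) + 1\right)\right)^{2} + 2\right)^{2} = \left(\left(4 + \left(2 + 1\right)\right)^{2} + 2\right)^{2} = \left(\left(4 + 3\right)^{2} + 2\right)^{2} = \left(7^{2} + 2\right)^{2} = \left(49 + 2\right)^{2} = 51^{2} = 2601$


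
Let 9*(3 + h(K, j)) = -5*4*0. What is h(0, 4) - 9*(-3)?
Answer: 24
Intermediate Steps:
h(K, j) = -3 (h(K, j) = -3 + (-5*4*0)/9 = -3 + (-20*0)/9 = -3 + (1/9)*0 = -3 + 0 = -3)
h(0, 4) - 9*(-3) = -3 - 9*(-3) = -3 + 27 = 24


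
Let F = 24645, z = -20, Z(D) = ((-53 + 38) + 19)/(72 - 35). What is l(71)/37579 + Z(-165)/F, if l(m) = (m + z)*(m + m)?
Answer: 6603876646/34266974835 ≈ 0.19272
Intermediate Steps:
Z(D) = 4/37 (Z(D) = (-15 + 19)/37 = 4*(1/37) = 4/37)
l(m) = 2*m*(-20 + m) (l(m) = (m - 20)*(m + m) = (-20 + m)*(2*m) = 2*m*(-20 + m))
l(71)/37579 + Z(-165)/F = (2*71*(-20 + 71))/37579 + (4/37)/24645 = (2*71*51)*(1/37579) + (4/37)*(1/24645) = 7242*(1/37579) + 4/911865 = 7242/37579 + 4/911865 = 6603876646/34266974835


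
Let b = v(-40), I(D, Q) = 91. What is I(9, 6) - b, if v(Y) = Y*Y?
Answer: -1509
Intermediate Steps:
v(Y) = Y**2
b = 1600 (b = (-40)**2 = 1600)
I(9, 6) - b = 91 - 1*1600 = 91 - 1600 = -1509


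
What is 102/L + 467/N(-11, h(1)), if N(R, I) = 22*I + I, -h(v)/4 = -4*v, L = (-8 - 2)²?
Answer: 21059/9200 ≈ 2.2890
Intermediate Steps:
L = 100 (L = (-10)² = 100)
h(v) = 16*v (h(v) = -(-16)*v = 16*v)
N(R, I) = 23*I
102/L + 467/N(-11, h(1)) = 102/100 + 467/((23*(16*1))) = 102*(1/100) + 467/((23*16)) = 51/50 + 467/368 = 21059/9200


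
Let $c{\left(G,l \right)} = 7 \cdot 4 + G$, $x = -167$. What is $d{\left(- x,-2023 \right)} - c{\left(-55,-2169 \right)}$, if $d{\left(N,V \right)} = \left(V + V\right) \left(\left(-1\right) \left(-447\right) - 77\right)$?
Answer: $-1496993$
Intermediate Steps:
$c{\left(G,l \right)} = 28 + G$
$d{\left(N,V \right)} = 740 V$ ($d{\left(N,V \right)} = 2 V \left(447 - 77\right) = 2 V 370 = 740 V$)
$d{\left(- x,-2023 \right)} - c{\left(-55,-2169 \right)} = 740 \left(-2023\right) - \left(28 - 55\right) = -1497020 - -27 = -1497020 + 27 = -1496993$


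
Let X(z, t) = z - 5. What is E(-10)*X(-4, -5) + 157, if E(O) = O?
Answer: 247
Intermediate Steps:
X(z, t) = -5 + z
E(-10)*X(-4, -5) + 157 = -10*(-5 - 4) + 157 = -10*(-9) + 157 = 90 + 157 = 247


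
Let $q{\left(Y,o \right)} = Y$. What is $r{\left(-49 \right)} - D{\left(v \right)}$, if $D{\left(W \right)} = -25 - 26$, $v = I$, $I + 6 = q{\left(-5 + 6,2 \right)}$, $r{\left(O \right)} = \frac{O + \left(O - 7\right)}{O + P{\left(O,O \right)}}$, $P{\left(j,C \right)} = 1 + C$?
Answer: $\frac{5052}{97} \approx 52.082$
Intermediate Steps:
$r{\left(O \right)} = \frac{-7 + 2 O}{1 + 2 O}$ ($r{\left(O \right)} = \frac{O + \left(O - 7\right)}{O + \left(1 + O\right)} = \frac{O + \left(-7 + O\right)}{1 + 2 O} = \frac{-7 + 2 O}{1 + 2 O}$)
$I = -5$ ($I = -6 + \left(-5 + 6\right) = -6 + 1 = -5$)
$v = -5$
$D{\left(W \right)} = -51$
$r{\left(-49 \right)} - D{\left(v \right)} = \frac{-7 + 2 \left(-49\right)}{1 + 2 \left(-49\right)} - -51 = \frac{-7 - 98}{1 - 98} + 51 = \frac{1}{-97} \left(-105\right) + 51 = \left(- \frac{1}{97}\right) \left(-105\right) + 51 = \frac{105}{97} + 51 = \frac{5052}{97}$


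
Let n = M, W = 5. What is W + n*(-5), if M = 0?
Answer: 5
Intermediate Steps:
n = 0
W + n*(-5) = 5 + 0*(-5) = 5 + 0 = 5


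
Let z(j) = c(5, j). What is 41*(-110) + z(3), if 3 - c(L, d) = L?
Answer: -4512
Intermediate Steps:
c(L, d) = 3 - L
z(j) = -2 (z(j) = 3 - 1*5 = 3 - 5 = -2)
41*(-110) + z(3) = 41*(-110) - 2 = -4510 - 2 = -4512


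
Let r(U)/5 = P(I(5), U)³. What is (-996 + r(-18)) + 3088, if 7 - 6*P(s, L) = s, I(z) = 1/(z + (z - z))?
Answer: 1417013/675 ≈ 2099.3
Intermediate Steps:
I(z) = 1/z (I(z) = 1/(z + 0) = 1/z)
P(s, L) = 7/6 - s/6
r(U) = 4913/675 (r(U) = 5*(7/6 - ⅙/5)³ = 5*(7/6 - ⅙*⅕)³ = 5*(7/6 - 1/30)³ = 5*(17/15)³ = 5*(4913/3375) = 4913/675)
(-996 + r(-18)) + 3088 = (-996 + 4913/675) + 3088 = -667387/675 + 3088 = 1417013/675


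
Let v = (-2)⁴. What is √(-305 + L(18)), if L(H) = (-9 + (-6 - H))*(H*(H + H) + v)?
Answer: I*√22217 ≈ 149.05*I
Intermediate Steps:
v = 16
L(H) = (-15 - H)*(16 + 2*H²) (L(H) = (-9 + (-6 - H))*(H*(H + H) + 16) = (-15 - H)*(H*(2*H) + 16) = (-15 - H)*(2*H² + 16) = (-15 - H)*(16 + 2*H²))
√(-305 + L(18)) = √(-305 + (-240 - 30*18² - 16*18 - 2*18³)) = √(-305 + (-240 - 30*324 - 288 - 2*5832)) = √(-305 + (-240 - 9720 - 288 - 11664)) = √(-305 - 21912) = √(-22217) = I*√22217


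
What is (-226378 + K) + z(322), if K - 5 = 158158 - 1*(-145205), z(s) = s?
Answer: 77312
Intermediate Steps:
K = 303368 (K = 5 + (158158 - 1*(-145205)) = 5 + (158158 + 145205) = 5 + 303363 = 303368)
(-226378 + K) + z(322) = (-226378 + 303368) + 322 = 76990 + 322 = 77312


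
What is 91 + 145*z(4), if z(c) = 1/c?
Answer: 509/4 ≈ 127.25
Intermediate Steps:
91 + 145*z(4) = 91 + 145/4 = 509/4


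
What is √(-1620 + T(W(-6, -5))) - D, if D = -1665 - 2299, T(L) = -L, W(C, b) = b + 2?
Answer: 3964 + 7*I*√33 ≈ 3964.0 + 40.212*I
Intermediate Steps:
W(C, b) = 2 + b
D = -3964
√(-1620 + T(W(-6, -5))) - D = √(-1620 - (2 - 5)) - 1*(-3964) = √(-1620 - 1*(-3)) + 3964 = √(-1620 + 3) + 3964 = √(-1617) + 3964 = 7*I*√33 + 3964 = 3964 + 7*I*√33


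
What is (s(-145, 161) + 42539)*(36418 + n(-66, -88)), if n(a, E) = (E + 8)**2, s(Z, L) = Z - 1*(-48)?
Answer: 1817281556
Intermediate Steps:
s(Z, L) = 48 + Z (s(Z, L) = Z + 48 = 48 + Z)
n(a, E) = (8 + E)**2
(s(-145, 161) + 42539)*(36418 + n(-66, -88)) = ((48 - 145) + 42539)*(36418 + (8 - 88)**2) = (-97 + 42539)*(36418 + (-80)**2) = 42442*(36418 + 6400) = 42442*42818 = 1817281556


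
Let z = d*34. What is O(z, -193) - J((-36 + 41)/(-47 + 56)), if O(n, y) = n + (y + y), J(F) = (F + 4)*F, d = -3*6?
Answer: -81043/81 ≈ -1000.5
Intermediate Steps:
d = -18
J(F) = F*(4 + F) (J(F) = (4 + F)*F = F*(4 + F))
z = -612 (z = -18*34 = -612)
O(n, y) = n + 2*y
O(z, -193) - J((-36 + 41)/(-47 + 56)) = (-612 + 2*(-193)) - (-36 + 41)/(-47 + 56)*(4 + (-36 + 41)/(-47 + 56)) = (-612 - 386) - 5/9*(4 + 5/9) = -998 - 5*(⅑)*(4 + 5*(⅑)) = -998 - 5*(4 + 5/9)/9 = -998 - 5*41/(9*9) = -998 - 1*205/81 = -998 - 205/81 = -81043/81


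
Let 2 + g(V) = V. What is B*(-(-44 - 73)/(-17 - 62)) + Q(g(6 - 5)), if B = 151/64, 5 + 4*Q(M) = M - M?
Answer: -23987/5056 ≈ -4.7443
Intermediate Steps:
g(V) = -2 + V
Q(M) = -5/4 (Q(M) = -5/4 + (M - M)/4 = -5/4 + (¼)*0 = -5/4 + 0 = -5/4)
B = 151/64 (B = 151*(1/64) = 151/64 ≈ 2.3594)
B*(-(-44 - 73)/(-17 - 62)) + Q(g(6 - 5)) = 151*(-(-44 - 73)/(-17 - 62))/64 - 5/4 = 151*(-(-117)/(-79))/64 - 5/4 = 151*(-(-117)*(-1)/79)/64 - 5/4 = 151*(-1*117/79)/64 - 5/4 = (151/64)*(-117/79) - 5/4 = -17667/5056 - 5/4 = -23987/5056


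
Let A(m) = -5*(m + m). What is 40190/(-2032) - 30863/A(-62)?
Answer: -10953927/157480 ≈ -69.558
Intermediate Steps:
A(m) = -10*m
40190/(-2032) - 30863/A(-62) = 40190/(-2032) - 30863/((-10*(-62))) = 40190*(-1/2032) - 30863/620 = -20095/1016 - 30863*1/620 = -20095/1016 - 30863/620 = -10953927/157480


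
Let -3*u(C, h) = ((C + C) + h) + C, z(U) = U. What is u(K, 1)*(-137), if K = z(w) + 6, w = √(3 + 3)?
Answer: 2603/3 + 137*√6 ≈ 1203.2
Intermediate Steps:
w = √6 ≈ 2.4495
K = 6 + √6 (K = √6 + 6 = 6 + √6 ≈ 8.4495)
u(C, h) = -C - h/3 (u(C, h) = -(((C + C) + h) + C)/3 = -((2*C + h) + C)/3 = -((h + 2*C) + C)/3 = -(h + 3*C)/3 = -C - h/3)
u(K, 1)*(-137) = (-(6 + √6) - ⅓*1)*(-137) = ((-6 - √6) - ⅓)*(-137) = (-19/3 - √6)*(-137) = 2603/3 + 137*√6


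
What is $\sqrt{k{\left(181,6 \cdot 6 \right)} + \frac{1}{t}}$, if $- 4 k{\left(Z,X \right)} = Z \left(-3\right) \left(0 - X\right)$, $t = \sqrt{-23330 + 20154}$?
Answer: $\frac{\sqrt{-3080940732 - 397 i \sqrt{794}}}{794} \approx 0.00012691 - 69.907 i$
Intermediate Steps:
$t = 2 i \sqrt{794}$ ($t = \sqrt{-3176} = 2 i \sqrt{794} \approx 56.356 i$)
$k{\left(Z,X \right)} = - \frac{3 X Z}{4}$ ($k{\left(Z,X \right)} = - \frac{Z \left(-3\right) \left(0 - X\right)}{4} = - \frac{- 3 Z \left(- X\right)}{4} = - \frac{3 X Z}{4}$)
$\sqrt{k{\left(181,6 \cdot 6 \right)} + \frac{1}{t}} = \sqrt{\left(- \frac{3}{4}\right) 6 \cdot 6 \cdot 181 + \frac{1}{2 i \sqrt{794}}} = \sqrt{\left(- \frac{3}{4}\right) 36 \cdot 181 - \frac{i \sqrt{794}}{1588}} = \sqrt{-4887 - \frac{i \sqrt{794}}{1588}}$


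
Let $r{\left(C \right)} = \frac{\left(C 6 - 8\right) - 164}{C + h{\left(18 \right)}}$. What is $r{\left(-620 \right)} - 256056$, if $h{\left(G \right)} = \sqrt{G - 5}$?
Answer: $- \frac{98422184632}{384387} + \frac{3892 \sqrt{13}}{384387} \approx -2.5605 \cdot 10^{5}$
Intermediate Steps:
$h{\left(G \right)} = \sqrt{-5 + G}$
$r{\left(C \right)} = \frac{-172 + 6 C}{C + \sqrt{13}}$ ($r{\left(C \right)} = \frac{\left(C 6 - 8\right) - 164}{C + \sqrt{-5 + 18}} = \frac{\left(6 C - 8\right) - 164}{C + \sqrt{13}} = \frac{\left(-8 + 6 C\right) - 164}{C + \sqrt{13}} = \frac{-172 + 6 C}{C + \sqrt{13}}$)
$r{\left(-620 \right)} - 256056 = \frac{2 \left(-86 + 3 \left(-620\right)\right)}{-620 + \sqrt{13}} - 256056 = \frac{2 \left(-86 - 1860\right)}{-620 + \sqrt{13}} - 256056 = 2 \frac{1}{-620 + \sqrt{13}} \left(-1946\right) - 256056 = - \frac{3892}{-620 + \sqrt{13}} - 256056 = -256056 - \frac{3892}{-620 + \sqrt{13}}$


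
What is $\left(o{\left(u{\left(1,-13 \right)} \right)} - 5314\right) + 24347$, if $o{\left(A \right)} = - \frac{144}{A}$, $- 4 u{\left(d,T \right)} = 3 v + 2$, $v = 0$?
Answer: $19321$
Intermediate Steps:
$u{\left(d,T \right)} = - \frac{1}{2}$ ($u{\left(d,T \right)} = - \frac{3 \cdot 0 + 2}{4} = - \frac{0 + 2}{4} = \left(- \frac{1}{4}\right) 2 = - \frac{1}{2}$)
$\left(o{\left(u{\left(1,-13 \right)} \right)} - 5314\right) + 24347 = \left(- \frac{144}{- \frac{1}{2}} - 5314\right) + 24347 = \left(\left(-144\right) \left(-2\right) - 5314\right) + 24347 = \left(288 - 5314\right) + 24347 = -5026 + 24347 = 19321$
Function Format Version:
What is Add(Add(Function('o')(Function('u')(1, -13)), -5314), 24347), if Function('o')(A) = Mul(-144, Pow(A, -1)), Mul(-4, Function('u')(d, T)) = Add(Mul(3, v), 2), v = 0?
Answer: 19321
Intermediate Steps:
Function('u')(d, T) = Rational(-1, 2) (Function('u')(d, T) = Mul(Rational(-1, 4), Add(Mul(3, 0), 2)) = Mul(Rational(-1, 4), Add(0, 2)) = Mul(Rational(-1, 4), 2) = Rational(-1, 2))
Add(Add(Function('o')(Function('u')(1, -13)), -5314), 24347) = Add(Add(Mul(-144, Pow(Rational(-1, 2), -1)), -5314), 24347) = Add(Add(Mul(-144, -2), -5314), 24347) = Add(Add(288, -5314), 24347) = Add(-5026, 24347) = 19321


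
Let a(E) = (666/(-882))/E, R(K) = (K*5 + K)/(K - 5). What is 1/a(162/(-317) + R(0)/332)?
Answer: 7938/11729 ≈ 0.67678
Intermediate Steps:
R(K) = 6*K/(-5 + K) (R(K) = (5*K + K)/(-5 + K) = (6*K)/(-5 + K) = 6*K/(-5 + K))
a(E) = -37/(49*E) (a(E) = (666*(-1/882))/E = -37/(49*E))
1/a(162/(-317) + R(0)/332) = 1/(-37/(49*(162/(-317) + (6*0/(-5 + 0))/332))) = 1/(-37/(49*(162*(-1/317) + (6*0/(-5))*(1/332)))) = 1/(-37/(49*(-162/317 + (6*0*(-⅕))*(1/332)))) = 1/(-37/(49*(-162/317 + 0*(1/332)))) = 1/(-37/(49*(-162/317 + 0))) = 1/(-37/(49*(-162/317))) = 1/(-37/49*(-317/162)) = 1/(11729/7938) = 7938/11729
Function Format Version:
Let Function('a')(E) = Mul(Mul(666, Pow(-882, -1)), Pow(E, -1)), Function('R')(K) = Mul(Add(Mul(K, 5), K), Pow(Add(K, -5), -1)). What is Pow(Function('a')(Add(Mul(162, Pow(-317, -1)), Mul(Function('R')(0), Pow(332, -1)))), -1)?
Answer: Rational(7938, 11729) ≈ 0.67678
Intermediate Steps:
Function('R')(K) = Mul(6, K, Pow(Add(-5, K), -1)) (Function('R')(K) = Mul(Add(Mul(5, K), K), Pow(Add(-5, K), -1)) = Mul(Mul(6, K), Pow(Add(-5, K), -1)) = Mul(6, K, Pow(Add(-5, K), -1)))
Function('a')(E) = Mul(Rational(-37, 49), Pow(E, -1)) (Function('a')(E) = Mul(Mul(666, Rational(-1, 882)), Pow(E, -1)) = Mul(Rational(-37, 49), Pow(E, -1)))
Pow(Function('a')(Add(Mul(162, Pow(-317, -1)), Mul(Function('R')(0), Pow(332, -1)))), -1) = Pow(Mul(Rational(-37, 49), Pow(Add(Mul(162, Pow(-317, -1)), Mul(Mul(6, 0, Pow(Add(-5, 0), -1)), Pow(332, -1))), -1)), -1) = Pow(Mul(Rational(-37, 49), Pow(Add(Mul(162, Rational(-1, 317)), Mul(Mul(6, 0, Pow(-5, -1)), Rational(1, 332))), -1)), -1) = Pow(Mul(Rational(-37, 49), Pow(Add(Rational(-162, 317), Mul(Mul(6, 0, Rational(-1, 5)), Rational(1, 332))), -1)), -1) = Pow(Mul(Rational(-37, 49), Pow(Add(Rational(-162, 317), Mul(0, Rational(1, 332))), -1)), -1) = Pow(Mul(Rational(-37, 49), Pow(Add(Rational(-162, 317), 0), -1)), -1) = Pow(Mul(Rational(-37, 49), Pow(Rational(-162, 317), -1)), -1) = Pow(Mul(Rational(-37, 49), Rational(-317, 162)), -1) = Pow(Rational(11729, 7938), -1) = Rational(7938, 11729)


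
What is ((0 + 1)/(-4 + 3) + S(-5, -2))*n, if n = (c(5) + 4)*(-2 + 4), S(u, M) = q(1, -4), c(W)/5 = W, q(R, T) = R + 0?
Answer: 0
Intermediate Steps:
q(R, T) = R
c(W) = 5*W
S(u, M) = 1
n = 58 (n = (5*5 + 4)*(-2 + 4) = (25 + 4)*2 = 29*2 = 58)
((0 + 1)/(-4 + 3) + S(-5, -2))*n = ((0 + 1)/(-4 + 3) + 1)*58 = (1/(-1) + 1)*58 = (1*(-1) + 1)*58 = (-1 + 1)*58 = 0*58 = 0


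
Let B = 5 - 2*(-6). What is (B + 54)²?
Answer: 5041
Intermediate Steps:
B = 17 (B = 5 + 12 = 17)
(B + 54)² = (17 + 54)² = 71² = 5041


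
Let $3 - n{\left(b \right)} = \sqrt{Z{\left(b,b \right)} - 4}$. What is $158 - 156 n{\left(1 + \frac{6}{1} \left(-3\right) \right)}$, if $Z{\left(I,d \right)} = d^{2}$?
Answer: $-310 + 156 \sqrt{285} \approx 2323.6$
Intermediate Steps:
$n{\left(b \right)} = 3 - \sqrt{-4 + b^{2}}$ ($n{\left(b \right)} = 3 - \sqrt{b^{2} - 4} = 3 - \sqrt{-4 + b^{2}}$)
$158 - 156 n{\left(1 + \frac{6}{1} \left(-3\right) \right)} = 158 - 156 \left(3 - \sqrt{-4 + \left(1 + \frac{6}{1} \left(-3\right)\right)^{2}}\right) = 158 - 156 \left(3 - \sqrt{-4 + \left(1 + 6 \cdot 1 \left(-3\right)\right)^{2}}\right) = 158 - 156 \left(3 - \sqrt{-4 + \left(1 + 6 \left(-3\right)\right)^{2}}\right) = 158 - 156 \left(3 - \sqrt{-4 + \left(1 - 18\right)^{2}}\right) = 158 - 156 \left(3 - \sqrt{-4 + \left(-17\right)^{2}}\right) = 158 - 156 \left(3 - \sqrt{-4 + 289}\right) = 158 - 156 \left(3 - \sqrt{285}\right) = 158 - \left(468 - 156 \sqrt{285}\right) = -310 + 156 \sqrt{285}$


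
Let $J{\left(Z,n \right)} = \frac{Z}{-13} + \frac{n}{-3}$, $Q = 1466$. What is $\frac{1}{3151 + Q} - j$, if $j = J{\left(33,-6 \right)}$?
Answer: $\frac{32332}{60021} \approx 0.53868$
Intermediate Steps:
$J{\left(Z,n \right)} = - \frac{n}{3} - \frac{Z}{13}$ ($J{\left(Z,n \right)} = Z \left(- \frac{1}{13}\right) + n \left(- \frac{1}{3}\right) = - \frac{Z}{13} - \frac{n}{3} = - \frac{n}{3} - \frac{Z}{13}$)
$j = - \frac{7}{13}$ ($j = \left(- \frac{1}{3}\right) \left(-6\right) - \frac{33}{13} = 2 - \frac{33}{13} = - \frac{7}{13} \approx -0.53846$)
$\frac{1}{3151 + Q} - j = \frac{1}{3151 + 1466} - - \frac{7}{13} = \frac{1}{4617} + \frac{7}{13} = \frac{32332}{60021}$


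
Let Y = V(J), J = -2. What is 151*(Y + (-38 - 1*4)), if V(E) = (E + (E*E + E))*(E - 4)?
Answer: -6342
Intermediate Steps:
V(E) = (-4 + E)*(E² + 2*E) (V(E) = (E + (E² + E))*(-4 + E) = (E + (E + E²))*(-4 + E) = (E² + 2*E)*(-4 + E) = (-4 + E)*(E² + 2*E))
Y = 0 (Y = -2*(-8 + (-2)² - 2*(-2)) = -2*(-8 + 4 + 4) = -2*0 = 0)
151*(Y + (-38 - 1*4)) = 151*(0 + (-38 - 1*4)) = 151*(0 + (-38 - 4)) = 151*(0 - 42) = 151*(-42) = -6342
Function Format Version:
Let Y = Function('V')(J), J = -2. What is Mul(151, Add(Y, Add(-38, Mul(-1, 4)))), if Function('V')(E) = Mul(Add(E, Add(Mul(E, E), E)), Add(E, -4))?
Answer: -6342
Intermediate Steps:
Function('V')(E) = Mul(Add(-4, E), Add(Pow(E, 2), Mul(2, E))) (Function('V')(E) = Mul(Add(E, Add(Pow(E, 2), E)), Add(-4, E)) = Mul(Add(E, Add(E, Pow(E, 2))), Add(-4, E)) = Mul(Add(Pow(E, 2), Mul(2, E)), Add(-4, E)) = Mul(Add(-4, E), Add(Pow(E, 2), Mul(2, E))))
Y = 0 (Y = Mul(-2, Add(-8, Pow(-2, 2), Mul(-2, -2))) = Mul(-2, Add(-8, 4, 4)) = Mul(-2, 0) = 0)
Mul(151, Add(Y, Add(-38, Mul(-1, 4)))) = Mul(151, Add(0, Add(-38, Mul(-1, 4)))) = Mul(151, Add(0, Add(-38, -4))) = Mul(151, Add(0, -42)) = Mul(151, -42) = -6342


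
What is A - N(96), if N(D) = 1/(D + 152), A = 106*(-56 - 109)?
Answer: -4337521/248 ≈ -17490.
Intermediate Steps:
A = -17490 (A = 106*(-165) = -17490)
N(D) = 1/(152 + D)
A - N(96) = -17490 - 1/(152 + 96) = -17490 - 1/248 = -4337521/248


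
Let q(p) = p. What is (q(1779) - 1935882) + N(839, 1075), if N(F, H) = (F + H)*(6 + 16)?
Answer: -1891995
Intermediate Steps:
N(F, H) = 22*F + 22*H (N(F, H) = (F + H)*22 = 22*F + 22*H)
(q(1779) - 1935882) + N(839, 1075) = (1779 - 1935882) + (22*839 + 22*1075) = -1934103 + (18458 + 23650) = -1934103 + 42108 = -1891995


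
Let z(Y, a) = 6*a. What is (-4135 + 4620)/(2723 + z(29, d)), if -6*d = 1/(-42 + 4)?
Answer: 3686/20695 ≈ 0.17811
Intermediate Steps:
d = 1/228 (d = -1/(6*(-42 + 4)) = -⅙/(-38) = -⅙*(-1/38) = 1/228 ≈ 0.0043860)
(-4135 + 4620)/(2723 + z(29, d)) = (-4135 + 4620)/(2723 + 6*(1/228)) = 485/(2723 + 1/38) = 485/(103475/38) = 485*(38/103475) = 3686/20695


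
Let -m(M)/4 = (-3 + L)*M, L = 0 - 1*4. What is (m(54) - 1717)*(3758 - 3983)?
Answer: 46125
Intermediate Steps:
L = -4 (L = 0 - 4 = -4)
m(M) = 28*M (m(M) = -4*(-3 - 4)*M = -(-28)*M = 28*M)
(m(54) - 1717)*(3758 - 3983) = (28*54 - 1717)*(3758 - 3983) = (1512 - 1717)*(-225) = -205*(-225) = 46125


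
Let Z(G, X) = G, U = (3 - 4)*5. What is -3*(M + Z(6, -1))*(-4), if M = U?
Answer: 12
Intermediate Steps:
U = -5 (U = -1*5 = -5)
M = -5
-3*(M + Z(6, -1))*(-4) = -3*(-5 + 6)*(-4) = -3*1*(-4) = -3*(-4) = 12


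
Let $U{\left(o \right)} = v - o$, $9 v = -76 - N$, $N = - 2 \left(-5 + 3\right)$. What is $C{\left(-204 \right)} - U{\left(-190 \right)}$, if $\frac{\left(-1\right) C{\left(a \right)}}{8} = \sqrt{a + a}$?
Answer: $- \frac{1630}{9} - 16 i \sqrt{102} \approx -181.11 - 161.59 i$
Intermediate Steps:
$N = 4$ ($N = \left(-2\right) \left(-2\right) = 4$)
$C{\left(a \right)} = - 8 \sqrt{2} \sqrt{a}$ ($C{\left(a \right)} = - 8 \sqrt{a + a} = - 8 \sqrt{2 a} = - 8 \sqrt{2} \sqrt{a}$)
$v = - \frac{80}{9}$ ($v = \frac{-76 - 4}{9} = \frac{1}{9} \left(-80\right) = - \frac{80}{9} \approx -8.8889$)
$U{\left(o \right)} = - \frac{80}{9} - o$
$C{\left(-204 \right)} - U{\left(-190 \right)} = - 8 \sqrt{2} \sqrt{-204} - \left(- \frac{80}{9} - -190\right) = - 8 \sqrt{2} \cdot 2 i \sqrt{51} - \left(- \frac{80}{9} + 190\right) = - 16 i \sqrt{102} - \frac{1630}{9} = - \frac{1630}{9} - 16 i \sqrt{102}$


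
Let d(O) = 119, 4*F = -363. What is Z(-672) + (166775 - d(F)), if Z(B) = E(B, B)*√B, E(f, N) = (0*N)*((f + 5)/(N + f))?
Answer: 166656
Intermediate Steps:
F = -363/4 (F = (¼)*(-363) = -363/4 ≈ -90.750)
E(f, N) = 0 (E(f, N) = 0*((5 + f)/(N + f)) = 0)
Z(B) = 0 (Z(B) = 0*√B = 0)
Z(-672) + (166775 - d(F)) = 0 + (166775 - 1*119) = 0 + (166775 - 119) = 0 + 166656 = 166656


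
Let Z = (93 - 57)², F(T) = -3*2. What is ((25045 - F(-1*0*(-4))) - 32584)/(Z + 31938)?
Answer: -2511/11078 ≈ -0.22667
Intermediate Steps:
F(T) = -6
Z = 1296 (Z = 36² = 1296)
((25045 - F(-1*0*(-4))) - 32584)/(Z + 31938) = ((25045 - 1*(-6)) - 32584)/(1296 + 31938) = ((25045 + 6) - 32584)/33234 = (25051 - 32584)*(1/33234) = -7533*1/33234 = -2511/11078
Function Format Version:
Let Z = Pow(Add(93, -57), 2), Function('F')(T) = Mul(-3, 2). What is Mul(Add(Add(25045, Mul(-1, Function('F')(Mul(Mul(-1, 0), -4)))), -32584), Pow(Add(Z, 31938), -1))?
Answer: Rational(-2511, 11078) ≈ -0.22667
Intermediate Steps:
Function('F')(T) = -6
Z = 1296 (Z = Pow(36, 2) = 1296)
Mul(Add(Add(25045, Mul(-1, Function('F')(Mul(Mul(-1, 0), -4)))), -32584), Pow(Add(Z, 31938), -1)) = Mul(Add(Add(25045, Mul(-1, -6)), -32584), Pow(Add(1296, 31938), -1)) = Mul(Add(Add(25045, 6), -32584), Pow(33234, -1)) = Mul(Add(25051, -32584), Rational(1, 33234)) = Mul(-7533, Rational(1, 33234)) = Rational(-2511, 11078)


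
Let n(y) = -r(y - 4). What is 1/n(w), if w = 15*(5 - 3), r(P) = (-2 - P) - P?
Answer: 1/54 ≈ 0.018519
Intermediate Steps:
r(P) = -2 - 2*P
w = 30 (w = 15*2 = 30)
n(y) = -6 + 2*y (n(y) = -(-2 - 2*(y - 4)) = -(-2 - 2*(-4 + y)) = -(-2 + (8 - 2*y)) = -(6 - 2*y) = -6 + 2*y)
1/n(w) = 1/(-6 + 2*30) = 1/(-6 + 60) = 1/54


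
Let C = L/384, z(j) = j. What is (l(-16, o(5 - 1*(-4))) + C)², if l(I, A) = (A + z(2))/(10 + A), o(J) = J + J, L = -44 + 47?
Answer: 418609/802816 ≈ 0.52143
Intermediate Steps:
L = 3
o(J) = 2*J
l(I, A) = (2 + A)/(10 + A) (l(I, A) = (A + 2)/(10 + A) = (2 + A)/(10 + A))
C = 1/128 (C = 3/384 = 3*(1/384) = 1/128 ≈ 0.0078125)
(l(-16, o(5 - 1*(-4))) + C)² = ((2 + 2*(5 - 1*(-4)))/(10 + 2*(5 - 1*(-4))) + 1/128)² = ((2 + 2*(5 + 4))/(10 + 2*(5 + 4)) + 1/128)² = ((2 + 2*9)/(10 + 2*9) + 1/128)² = ((2 + 18)/(10 + 18) + 1/128)² = (20/28 + 1/128)² = ((1/28)*20 + 1/128)² = (5/7 + 1/128)² = (647/896)² = 418609/802816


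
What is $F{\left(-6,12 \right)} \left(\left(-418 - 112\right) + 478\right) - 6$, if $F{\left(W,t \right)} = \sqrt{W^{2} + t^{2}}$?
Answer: $-6 - 312 \sqrt{5} \approx -703.65$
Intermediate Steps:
$F{\left(-6,12 \right)} \left(\left(-418 - 112\right) + 478\right) - 6 = \sqrt{\left(-6\right)^{2} + 12^{2}} \left(\left(-418 - 112\right) + 478\right) - 6 = \sqrt{36 + 144} \left(-530 + 478\right) - 6 = \sqrt{180} \left(-52\right) - 6 = 6 \sqrt{5} \left(-52\right) - 6 = - 312 \sqrt{5} - 6 = -6 - 312 \sqrt{5}$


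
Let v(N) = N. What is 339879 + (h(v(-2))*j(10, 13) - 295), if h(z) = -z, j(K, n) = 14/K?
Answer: 1697934/5 ≈ 3.3959e+5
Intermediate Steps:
339879 + (h(v(-2))*j(10, 13) - 295) = 339879 + ((-1*(-2))*(14/10) - 295) = 339879 + (2*(14*(⅒)) - 295) = 339879 + (2*(7/5) - 295) = 339879 + (14/5 - 295) = 339879 - 1461/5 = 1697934/5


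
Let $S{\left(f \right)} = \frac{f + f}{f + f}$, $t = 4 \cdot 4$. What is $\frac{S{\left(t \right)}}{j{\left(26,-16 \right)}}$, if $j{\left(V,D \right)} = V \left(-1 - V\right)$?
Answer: $- \frac{1}{702} \approx -0.0014245$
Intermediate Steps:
$t = 16$
$S{\left(f \right)} = 1$ ($S{\left(f \right)} = \frac{2 f}{2 f} = 2 f \frac{1}{2 f} = 1$)
$\frac{S{\left(t \right)}}{j{\left(26,-16 \right)}} = 1 \frac{1}{\left(-1\right) 26 \left(1 + 26\right)} = 1 \frac{1}{\left(-1\right) 26 \cdot 27} = 1 \frac{1}{-702} = 1 \left(- \frac{1}{702}\right) = - \frac{1}{702}$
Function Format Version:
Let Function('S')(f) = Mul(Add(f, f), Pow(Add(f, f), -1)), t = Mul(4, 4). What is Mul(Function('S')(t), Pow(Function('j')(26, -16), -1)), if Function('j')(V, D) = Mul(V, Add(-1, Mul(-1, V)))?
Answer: Rational(-1, 702) ≈ -0.0014245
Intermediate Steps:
t = 16
Function('S')(f) = 1 (Function('S')(f) = Mul(Mul(2, f), Pow(Mul(2, f), -1)) = Mul(Mul(2, f), Mul(Rational(1, 2), Pow(f, -1))) = 1)
Mul(Function('S')(t), Pow(Function('j')(26, -16), -1)) = Mul(1, Pow(Mul(-1, 26, Add(1, 26)), -1)) = Mul(1, Pow(Mul(-1, 26, 27), -1)) = Mul(1, Pow(-702, -1)) = Mul(1, Rational(-1, 702)) = Rational(-1, 702)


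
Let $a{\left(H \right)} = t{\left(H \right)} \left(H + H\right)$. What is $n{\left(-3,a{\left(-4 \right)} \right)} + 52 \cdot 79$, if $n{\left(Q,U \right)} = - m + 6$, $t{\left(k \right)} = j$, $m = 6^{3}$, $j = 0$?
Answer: $3898$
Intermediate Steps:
$m = 216$
$t{\left(k \right)} = 0$
$a{\left(H \right)} = 0$ ($a{\left(H \right)} = 0 \left(H + H\right) = 0 \cdot 2 H = 0$)
$n{\left(Q,U \right)} = -210$ ($n{\left(Q,U \right)} = \left(-1\right) 216 + 6 = -216 + 6 = -210$)
$n{\left(-3,a{\left(-4 \right)} \right)} + 52 \cdot 79 = -210 + 52 \cdot 79 = -210 + 4108 = 3898$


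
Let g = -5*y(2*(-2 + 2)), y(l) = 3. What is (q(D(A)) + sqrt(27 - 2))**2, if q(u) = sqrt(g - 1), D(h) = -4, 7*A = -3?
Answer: 9 + 40*I ≈ 9.0 + 40.0*I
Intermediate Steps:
A = -3/7 (A = (1/7)*(-3) = -3/7 ≈ -0.42857)
g = -15 (g = -5*3 = -15)
q(u) = 4*I (q(u) = sqrt(-15 - 1) = sqrt(-16) = 4*I)
(q(D(A)) + sqrt(27 - 2))**2 = (4*I + sqrt(27 - 2))**2 = (4*I + sqrt(25))**2 = (4*I + 5)**2 = (5 + 4*I)**2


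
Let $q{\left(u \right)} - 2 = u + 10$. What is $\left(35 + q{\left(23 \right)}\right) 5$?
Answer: $350$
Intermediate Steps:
$q{\left(u \right)} = 12 + u$ ($q{\left(u \right)} = 2 + \left(u + 10\right) = 2 + \left(10 + u\right) = 12 + u$)
$\left(35 + q{\left(23 \right)}\right) 5 = \left(35 + \left(12 + 23\right)\right) 5 = \left(35 + 35\right) 5 = 70 \cdot 5 = 350$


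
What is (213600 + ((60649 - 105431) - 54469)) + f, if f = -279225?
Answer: -164876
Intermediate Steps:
(213600 + ((60649 - 105431) - 54469)) + f = (213600 + ((60649 - 105431) - 54469)) - 279225 = (213600 + (-44782 - 54469)) - 279225 = (213600 - 99251) - 279225 = 114349 - 279225 = -164876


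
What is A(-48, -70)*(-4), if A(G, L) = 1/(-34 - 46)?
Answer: 1/20 ≈ 0.050000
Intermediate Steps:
A(G, L) = -1/80 (A(G, L) = 1/(-80) = -1/80)
A(-48, -70)*(-4) = -1/80*(-4) = 1/20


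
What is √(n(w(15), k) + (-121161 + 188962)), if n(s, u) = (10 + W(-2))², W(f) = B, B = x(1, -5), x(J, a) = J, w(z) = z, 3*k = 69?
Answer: √67922 ≈ 260.62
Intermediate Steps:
k = 23 (k = (⅓)*69 = 23)
B = 1
W(f) = 1
n(s, u) = 121 (n(s, u) = (10 + 1)² = 11² = 121)
√(n(w(15), k) + (-121161 + 188962)) = √(121 + (-121161 + 188962)) = √(121 + 67801) = √67922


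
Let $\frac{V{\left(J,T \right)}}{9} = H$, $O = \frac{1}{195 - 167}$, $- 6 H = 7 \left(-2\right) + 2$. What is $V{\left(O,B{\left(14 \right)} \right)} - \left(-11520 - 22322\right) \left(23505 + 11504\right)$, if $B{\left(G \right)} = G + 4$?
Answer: $1184774596$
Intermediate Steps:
$H = 2$ ($H = - \frac{7 \left(-2\right) + 2}{6} = - \frac{-14 + 2}{6} = \left(- \frac{1}{6}\right) \left(-12\right) = 2$)
$B{\left(G \right)} = 4 + G$
$O = \frac{1}{28} \approx 0.035714$
$V{\left(J,T \right)} = 18$ ($V{\left(J,T \right)} = 9 \cdot 2 = 18$)
$V{\left(O,B{\left(14 \right)} \right)} - \left(-11520 - 22322\right) \left(23505 + 11504\right) = 18 - \left(-11520 - 22322\right) \left(23505 + 11504\right) = 18 - \left(-33842\right) 35009 = 18 - -1184774578 = 18 + 1184774578 = 1184774596$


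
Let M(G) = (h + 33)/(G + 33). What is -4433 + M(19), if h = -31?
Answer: -115257/26 ≈ -4433.0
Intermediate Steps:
M(G) = 2/(33 + G) (M(G) = (-31 + 33)/(G + 33) = 2/(33 + G))
-4433 + M(19) = -4433 + 2/(33 + 19) = -4433 + 2/52 = -4433 + 2*(1/52) = -4433 + 1/26 = -115257/26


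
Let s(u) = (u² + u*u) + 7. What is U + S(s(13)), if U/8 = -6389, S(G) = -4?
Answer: -51116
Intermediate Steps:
s(u) = 7 + 2*u² (s(u) = (u² + u²) + 7 = 2*u² + 7 = 7 + 2*u²)
U = -51112 (U = 8*(-6389) = -51112)
U + S(s(13)) = -51112 - 4 = -51116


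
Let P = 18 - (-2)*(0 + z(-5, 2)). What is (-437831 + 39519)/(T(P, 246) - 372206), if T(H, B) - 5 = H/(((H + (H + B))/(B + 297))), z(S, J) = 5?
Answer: 60145112/56194749 ≈ 1.0703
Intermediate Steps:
P = 28 (P = 18 - (-2)*(0 + 5) = 18 - (-2)*5 = 18 - 1*(-10) = 18 + 10 = 28)
T(H, B) = 5 + H*(297 + B)/(B + 2*H) (T(H, B) = 5 + H/(((H + (H + B))/(B + 297))) = 5 + H/(((H + (B + H))/(297 + B))) = 5 + H/(((B + 2*H)/(297 + B))) = 5 + H*((297 + B)/(B + 2*H)) = 5 + H*(297 + B)/(B + 2*H))
(-437831 + 39519)/(T(P, 246) - 372206) = (-437831 + 39519)/((5*246 + 307*28 + 246*28)/(246 + 2*28) - 372206) = -398312/((1230 + 8596 + 6888)/(246 + 56) - 372206) = -398312/(16714/302 - 372206) = -398312/((1/302)*16714 - 372206) = -398312/(8357/151 - 372206) = -398312/(-56194749/151) = -398312*(-151/56194749) = 60145112/56194749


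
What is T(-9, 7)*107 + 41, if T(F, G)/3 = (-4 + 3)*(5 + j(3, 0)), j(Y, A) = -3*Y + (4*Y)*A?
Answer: 1325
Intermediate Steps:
j(Y, A) = -3*Y + 4*A*Y
T(F, G) = 12 (T(F, G) = 3*((-4 + 3)*(5 + 3*(-3 + 4*0))) = 3*(-(5 + 3*(-3 + 0))) = 3*(-(5 + 3*(-3))) = 3*(-(5 - 9)) = 3*(-1*(-4)) = 3*4 = 12)
T(-9, 7)*107 + 41 = 12*107 + 41 = 1284 + 41 = 1325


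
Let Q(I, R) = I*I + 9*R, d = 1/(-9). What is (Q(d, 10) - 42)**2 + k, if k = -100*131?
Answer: -70824779/6561 ≈ -10795.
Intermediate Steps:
d = -1/9 (d = 1*(-1/9) = -1/9 ≈ -0.11111)
Q(I, R) = I**2 + 9*R
k = -13100
(Q(d, 10) - 42)**2 + k = (((-1/9)**2 + 9*10) - 42)**2 - 13100 = ((1/81 + 90) - 42)**2 - 13100 = (7291/81 - 42)**2 - 13100 = (3889/81)**2 - 13100 = 15124321/6561 - 13100 = -70824779/6561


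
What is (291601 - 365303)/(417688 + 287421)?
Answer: -73702/705109 ≈ -0.10453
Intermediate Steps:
(291601 - 365303)/(417688 + 287421) = -73702/705109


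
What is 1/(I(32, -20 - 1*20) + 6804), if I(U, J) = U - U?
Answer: 1/6804 ≈ 0.00014697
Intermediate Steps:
I(U, J) = 0
1/(I(32, -20 - 1*20) + 6804) = 1/(0 + 6804) = 1/6804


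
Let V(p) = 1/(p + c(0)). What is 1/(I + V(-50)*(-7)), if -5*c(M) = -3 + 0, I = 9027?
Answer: 247/2229704 ≈ 0.00011078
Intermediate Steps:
c(M) = ⅗ (c(M) = -(-3 + 0)/5 = -⅕*(-3) = ⅗)
V(p) = 1/(⅗ + p) (V(p) = 1/(p + ⅗) = 1/(⅗ + p))
1/(I + V(-50)*(-7)) = 1/(9027 + (5/(3 + 5*(-50)))*(-7)) = 1/(9027 + (5/(3 - 250))*(-7)) = 1/(9027 + (5/(-247))*(-7)) = 1/(9027 + (5*(-1/247))*(-7)) = 1/(9027 - 5/247*(-7)) = 1/(9027 + 35/247) = 1/(2229704/247) = 247/2229704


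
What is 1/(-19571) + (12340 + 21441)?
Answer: 661127950/19571 ≈ 33781.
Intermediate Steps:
1/(-19571) + (12340 + 21441) = -1/19571 + 33781 = 661127950/19571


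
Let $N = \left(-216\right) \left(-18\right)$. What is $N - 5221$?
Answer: $-1333$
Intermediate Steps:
$N = 3888$
$N - 5221 = 3888 - 5221 = -1333$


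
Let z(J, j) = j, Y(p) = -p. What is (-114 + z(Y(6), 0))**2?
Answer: 12996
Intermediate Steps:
(-114 + z(Y(6), 0))**2 = (-114 + 0)**2 = (-114)**2 = 12996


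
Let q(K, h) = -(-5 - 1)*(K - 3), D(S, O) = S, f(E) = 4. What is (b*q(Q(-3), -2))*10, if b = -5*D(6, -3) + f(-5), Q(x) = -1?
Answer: 6240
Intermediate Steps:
q(K, h) = -18 + 6*K (q(K, h) = -(-6)*(-3 + K) = -(18 - 6*K) = -18 + 6*K)
b = -26 (b = -5*6 + 4 = -30 + 4 = -26)
(b*q(Q(-3), -2))*10 = -26*(-18 + 6*(-1))*10 = -26*(-18 - 6)*10 = -26*(-24)*10 = 624*10 = 6240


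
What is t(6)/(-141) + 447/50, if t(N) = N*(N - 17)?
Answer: 22109/2350 ≈ 9.4081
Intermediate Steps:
t(N) = N*(-17 + N)
t(6)/(-141) + 447/50 = (6*(-17 + 6))/(-141) + 447/50 = (6*(-11))*(-1/141) + 447*(1/50) = -66*(-1/141) + 447/50 = 22/47 + 447/50 = 22109/2350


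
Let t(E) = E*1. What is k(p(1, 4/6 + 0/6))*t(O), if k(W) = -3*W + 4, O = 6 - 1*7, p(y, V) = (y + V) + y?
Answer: 4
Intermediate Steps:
p(y, V) = V + 2*y (p(y, V) = (V + y) + y = V + 2*y)
O = -1 (O = 6 - 7 = -1)
k(W) = 4 - 3*W
t(E) = E
k(p(1, 4/6 + 0/6))*t(O) = (4 - 3*((4/6 + 0/6) + 2*1))*(-1) = (4 - 3*((4*(1/6) + 0*(1/6)) + 2))*(-1) = (4 - 3*((2/3 + 0) + 2))*(-1) = (4 - 3*(2/3 + 2))*(-1) = (4 - 3*8/3)*(-1) = (4 - 8)*(-1) = -4*(-1) = 4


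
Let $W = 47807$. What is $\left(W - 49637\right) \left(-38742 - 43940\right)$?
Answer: $151308060$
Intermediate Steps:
$\left(W - 49637\right) \left(-38742 - 43940\right) = \left(47807 - 49637\right) \left(-38742 - 43940\right) = \left(-1830\right) \left(-82682\right) = 151308060$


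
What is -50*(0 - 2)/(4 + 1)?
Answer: 20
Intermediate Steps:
-50*(0 - 2)/(4 + 1) = -(-100)/5 = -50*(-⅖) = 20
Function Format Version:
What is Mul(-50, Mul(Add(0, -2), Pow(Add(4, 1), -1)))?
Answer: 20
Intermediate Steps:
Mul(-50, Mul(Add(0, -2), Pow(Add(4, 1), -1))) = Mul(-50, Mul(-2, Pow(5, -1))) = Mul(-50, Mul(-2, Rational(1, 5))) = Mul(-50, Rational(-2, 5)) = 20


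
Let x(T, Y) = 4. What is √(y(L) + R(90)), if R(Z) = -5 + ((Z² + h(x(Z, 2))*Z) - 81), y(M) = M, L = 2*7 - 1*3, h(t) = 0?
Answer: 5*√321 ≈ 89.582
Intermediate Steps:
L = 11 (L = 14 - 3 = 11)
R(Z) = -86 + Z² (R(Z) = -5 + ((Z² + 0*Z) - 81) = -5 + ((Z² + 0) - 81) = -5 + (Z² - 81) = -5 + (-81 + Z²) = -86 + Z²)
√(y(L) + R(90)) = √(11 + (-86 + 90²)) = √(11 + (-86 + 8100)) = √(11 + 8014) = √8025 = 5*√321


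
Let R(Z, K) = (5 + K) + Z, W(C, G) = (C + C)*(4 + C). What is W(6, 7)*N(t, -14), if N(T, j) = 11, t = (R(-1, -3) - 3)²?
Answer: 1320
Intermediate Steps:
W(C, G) = 2*C*(4 + C) (W(C, G) = (2*C)*(4 + C) = 2*C*(4 + C))
R(Z, K) = 5 + K + Z
t = 4 (t = ((5 - 3 - 1) - 3)² = (1 - 3)² = (-2)² = 4)
W(6, 7)*N(t, -14) = (2*6*(4 + 6))*11 = (2*6*10)*11 = 120*11 = 1320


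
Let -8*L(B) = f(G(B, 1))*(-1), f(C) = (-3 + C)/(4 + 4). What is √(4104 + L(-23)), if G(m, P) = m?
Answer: √262630/8 ≈ 64.059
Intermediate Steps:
f(C) = -3/8 + C/8 (f(C) = (-3 + C)/8 = (-3 + C)*(⅛) = -3/8 + C/8)
L(B) = -3/64 + B/64 (L(B) = -(-3/8 + B/8)*(-1)/8 = -(3/8 - B/8)/8 = -3/64 + B/64)
√(4104 + L(-23)) = √(4104 + (-3/64 + (1/64)*(-23))) = √(4104 + (-3/64 - 23/64)) = √(4104 - 13/32) = √(131315/32) = √262630/8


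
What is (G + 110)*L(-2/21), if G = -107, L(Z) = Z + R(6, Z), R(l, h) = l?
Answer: 124/7 ≈ 17.714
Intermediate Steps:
L(Z) = 6 + Z (L(Z) = Z + 6 = 6 + Z)
(G + 110)*L(-2/21) = (-107 + 110)*(6 - 2/21) = 3*(6 - 2*1/21) = 3*(6 - 2/21) = 3*(124/21) = 124/7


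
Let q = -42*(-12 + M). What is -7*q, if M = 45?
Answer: 9702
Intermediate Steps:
q = -1386 (q = -42*(-12 + 45) = -42*33 = -1386)
-7*q = -7*(-1386) = 9702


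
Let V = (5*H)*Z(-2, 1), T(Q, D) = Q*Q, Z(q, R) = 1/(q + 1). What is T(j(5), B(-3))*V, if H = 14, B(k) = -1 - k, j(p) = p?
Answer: -1750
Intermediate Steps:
Z(q, R) = 1/(1 + q)
T(Q, D) = Q²
V = -70 (V = (5*14)/(1 - 2) = 70/(-1) = 70*(-1) = -70)
T(j(5), B(-3))*V = 5²*(-70) = 25*(-70) = -1750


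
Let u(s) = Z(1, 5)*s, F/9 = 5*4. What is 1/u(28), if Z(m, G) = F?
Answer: 1/5040 ≈ 0.00019841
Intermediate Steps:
F = 180 (F = 9*(5*4) = 9*20 = 180)
Z(m, G) = 180
u(s) = 180*s
1/u(28) = 1/(180*28) = 1/5040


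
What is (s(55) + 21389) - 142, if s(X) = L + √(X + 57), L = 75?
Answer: 21322 + 4*√7 ≈ 21333.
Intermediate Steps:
s(X) = 75 + √(57 + X) (s(X) = 75 + √(X + 57) = 75 + √(57 + X))
(s(55) + 21389) - 142 = ((75 + √(57 + 55)) + 21389) - 142 = ((75 + √112) + 21389) - 142 = ((75 + 4*√7) + 21389) - 142 = (21464 + 4*√7) - 142 = 21322 + 4*√7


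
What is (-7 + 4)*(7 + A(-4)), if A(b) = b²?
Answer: -69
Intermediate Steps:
(-7 + 4)*(7 + A(-4)) = (-7 + 4)*(7 + (-4)²) = -3*(7 + 16) = -3*23 = -69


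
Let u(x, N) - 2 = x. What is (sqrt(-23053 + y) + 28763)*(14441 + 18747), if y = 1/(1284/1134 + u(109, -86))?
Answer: 954586444 + 66376*I*sqrt(2588523828430)/21193 ≈ 9.5459e+8 + 5.039e+6*I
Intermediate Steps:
u(x, N) = 2 + x
y = 189/21193 (y = 1/(1284/1134 + (2 + 109)) = 1/(1284*(1/1134) + 111) = 1/(214/189 + 111) = 1/(21193/189) = 189/21193 ≈ 0.0089180)
(sqrt(-23053 + y) + 28763)*(14441 + 18747) = (sqrt(-23053 + 189/21193) + 28763)*(14441 + 18747) = (sqrt(-488562040/21193) + 28763)*33188 = (2*I*sqrt(2588523828430)/21193 + 28763)*33188 = (28763 + 2*I*sqrt(2588523828430)/21193)*33188 = 954586444 + 66376*I*sqrt(2588523828430)/21193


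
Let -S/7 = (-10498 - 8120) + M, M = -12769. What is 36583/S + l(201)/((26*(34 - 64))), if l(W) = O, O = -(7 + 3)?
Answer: 3073183/17137302 ≈ 0.17933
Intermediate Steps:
O = -10 (O = -1*10 = -10)
l(W) = -10
S = 219709 (S = -7*((-10498 - 8120) - 12769) = -7*(-18618 - 12769) = -7*(-31387) = 219709)
36583/S + l(201)/((26*(34 - 64))) = 36583/219709 - 10*1/(26*(34 - 64)) = 36583*(1/219709) - 10/(26*(-30)) = 36583/219709 - 10/(-780) = 36583/219709 - 10*(-1/780) = 36583/219709 + 1/78 = 3073183/17137302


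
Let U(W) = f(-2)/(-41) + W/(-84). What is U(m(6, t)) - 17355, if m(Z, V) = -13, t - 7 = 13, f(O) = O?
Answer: -59769919/3444 ≈ -17355.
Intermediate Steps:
t = 20 (t = 7 + 13 = 20)
U(W) = 2/41 - W/84 (U(W) = -2/(-41) + W/(-84) = -2*(-1/41) + W*(-1/84) = 2/41 - W/84)
U(m(6, t)) - 17355 = (2/41 - 1/84*(-13)) - 17355 = (2/41 + 13/84) - 17355 = 701/3444 - 17355 = -59769919/3444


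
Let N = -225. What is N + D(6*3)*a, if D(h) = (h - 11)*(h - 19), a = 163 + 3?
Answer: -1387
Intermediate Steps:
a = 166
D(h) = (-19 + h)*(-11 + h) (D(h) = (-11 + h)*(-19 + h) = (-19 + h)*(-11 + h))
N + D(6*3)*a = -225 + (209 + (6*3)**2 - 180*3)*166 = -225 + (209 + 18**2 - 30*18)*166 = -225 + (209 + 324 - 540)*166 = -225 - 7*166 = -225 - 1162 = -1387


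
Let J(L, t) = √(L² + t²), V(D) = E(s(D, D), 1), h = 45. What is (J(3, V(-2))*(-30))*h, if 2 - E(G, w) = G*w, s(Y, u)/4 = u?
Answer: -1350*√109 ≈ -14094.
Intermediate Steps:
s(Y, u) = 4*u
E(G, w) = 2 - G*w
V(D) = 2 - 4*D (V(D) = 2 - 1*4*D*1 = 2 - 4*D)
(J(3, V(-2))*(-30))*h = (√(3² + (2 - 4*(-2))²)*(-30))*45 = (√(9 + (2 + 8)²)*(-30))*45 = (√(9 + 10²)*(-30))*45 = (√(9 + 100)*(-30))*45 = (√109*(-30))*45 = -30*√109*45 = -1350*√109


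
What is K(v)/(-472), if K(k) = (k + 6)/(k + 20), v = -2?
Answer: -1/2124 ≈ -0.00047081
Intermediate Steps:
K(k) = (6 + k)/(20 + k)
K(v)/(-472) = ((6 - 2)/(20 - 2))/(-472) = (4/18)*(-1/472) = ((1/18)*4)*(-1/472) = (2/9)*(-1/472) = -1/2124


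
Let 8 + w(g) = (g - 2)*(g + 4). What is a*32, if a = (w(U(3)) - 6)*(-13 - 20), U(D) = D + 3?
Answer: -27456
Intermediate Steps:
U(D) = 3 + D
w(g) = -8 + (-2 + g)*(4 + g) (w(g) = -8 + (g - 2)*(g + 4) = -8 + (-2 + g)*(4 + g))
a = -858 (a = ((-16 + (3 + 3)² + 2*(3 + 3)) - 6)*(-13 - 20) = ((-16 + 6² + 2*6) - 6)*(-33) = ((-16 + 36 + 12) - 6)*(-33) = (32 - 6)*(-33) = 26*(-33) = -858)
a*32 = -858*32 = -27456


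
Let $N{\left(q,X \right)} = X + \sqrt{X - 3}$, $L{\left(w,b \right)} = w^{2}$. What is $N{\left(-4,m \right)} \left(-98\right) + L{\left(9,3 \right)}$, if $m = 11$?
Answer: $-997 - 196 \sqrt{2} \approx -1274.2$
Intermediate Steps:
$N{\left(q,X \right)} = X + \sqrt{-3 + X}$
$N{\left(-4,m \right)} \left(-98\right) + L{\left(9,3 \right)} = \left(11 + \sqrt{-3 + 11}\right) \left(-98\right) + 9^{2} = \left(11 + \sqrt{8}\right) \left(-98\right) + 81 = \left(11 + 2 \sqrt{2}\right) \left(-98\right) + 81 = \left(-1078 - 196 \sqrt{2}\right) + 81 = -997 - 196 \sqrt{2}$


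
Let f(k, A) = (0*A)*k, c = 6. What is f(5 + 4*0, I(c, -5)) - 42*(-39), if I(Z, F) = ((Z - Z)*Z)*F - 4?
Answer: 1638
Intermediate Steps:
I(Z, F) = -4 (I(Z, F) = (0*Z)*F - 4 = 0*F - 4 = 0 - 4 = -4)
f(k, A) = 0 (f(k, A) = 0*k = 0)
f(5 + 4*0, I(c, -5)) - 42*(-39) = 0 - 42*(-39) = 0 + 1638 = 1638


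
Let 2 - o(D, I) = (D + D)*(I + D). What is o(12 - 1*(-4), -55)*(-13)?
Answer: -16250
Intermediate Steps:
o(D, I) = 2 - 2*D*(D + I) (o(D, I) = 2 - (D + D)*(I + D) = 2 - 2*D*(D + I))
o(12 - 1*(-4), -55)*(-13) = (2 - 2*(12 - 1*(-4))² - 2*(12 - 1*(-4))*(-55))*(-13) = (2 - 2*(12 + 4)² - 2*(12 + 4)*(-55))*(-13) = (2 - 2*16² - 2*16*(-55))*(-13) = (2 - 2*256 + 1760)*(-13) = (2 - 512 + 1760)*(-13) = 1250*(-13) = -16250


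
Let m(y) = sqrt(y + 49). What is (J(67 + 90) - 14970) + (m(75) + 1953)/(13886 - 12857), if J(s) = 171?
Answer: -725058/49 + 2*sqrt(31)/1029 ≈ -14797.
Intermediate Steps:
m(y) = sqrt(49 + y)
(J(67 + 90) - 14970) + (m(75) + 1953)/(13886 - 12857) = (171 - 14970) + (sqrt(49 + 75) + 1953)/(13886 - 12857) = -14799 + (sqrt(124) + 1953)/1029 = -14799 + (2*sqrt(31) + 1953)*(1/1029) = -14799 + (1953 + 2*sqrt(31))*(1/1029) = -14799 + (93/49 + 2*sqrt(31)/1029) = -725058/49 + 2*sqrt(31)/1029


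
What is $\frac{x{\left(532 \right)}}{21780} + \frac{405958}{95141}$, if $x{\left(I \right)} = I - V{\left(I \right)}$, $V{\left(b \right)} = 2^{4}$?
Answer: $\frac{740904833}{172680915} \approx 4.2906$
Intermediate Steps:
$V{\left(b \right)} = 16$
$x{\left(I \right)} = -16 + I$ ($x{\left(I \right)} = I - 16 = -16 + I$)
$\frac{x{\left(532 \right)}}{21780} + \frac{405958}{95141} = \frac{-16 + 532}{21780} + \frac{405958}{95141} = 516 \cdot \frac{1}{21780} + 405958 \cdot \frac{1}{95141} = \frac{43}{1815} + \frac{405958}{95141} = \frac{740904833}{172680915}$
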